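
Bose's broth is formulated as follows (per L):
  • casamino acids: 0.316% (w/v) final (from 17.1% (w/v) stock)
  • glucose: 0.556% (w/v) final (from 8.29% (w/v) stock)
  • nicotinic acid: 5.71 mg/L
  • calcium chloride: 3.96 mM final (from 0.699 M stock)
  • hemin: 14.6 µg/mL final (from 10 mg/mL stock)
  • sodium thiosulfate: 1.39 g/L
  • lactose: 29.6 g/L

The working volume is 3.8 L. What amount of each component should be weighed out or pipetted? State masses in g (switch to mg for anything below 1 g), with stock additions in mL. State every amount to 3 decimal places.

Scale factor relative to 1 L: 3.8.
casamino acids: C1V1 = C2V2 → 0.316% ÷ 17.1% × 3800 mL = 70.222 mL
glucose: V = C2·V2/C1 = 0.556% ÷ 8.29% × 3800 mL = 254.861 mL
nicotinic acid: 5.71 mg/L × 3.8 L = 21.698 mg
calcium chloride: dilute stock: 3.96 mM × 3800 mL ÷ 699 mM = 21.528 mL
hemin: dilute stock: 14.6 µg/mL × 3800 mL ÷ 10000 µg/mL = 5.548 mL
sodium thiosulfate: 1.39 g/L × 3.8 L = 5.282 g
lactose: 29.6 g/L × 3.8 L = 112.480 g

casamino acids 70.222 mL; glucose 254.861 mL; nicotinic acid 21.698 mg; calcium chloride 21.528 mL; hemin 5.548 mL; sodium thiosulfate 5.282 g; lactose 112.480 g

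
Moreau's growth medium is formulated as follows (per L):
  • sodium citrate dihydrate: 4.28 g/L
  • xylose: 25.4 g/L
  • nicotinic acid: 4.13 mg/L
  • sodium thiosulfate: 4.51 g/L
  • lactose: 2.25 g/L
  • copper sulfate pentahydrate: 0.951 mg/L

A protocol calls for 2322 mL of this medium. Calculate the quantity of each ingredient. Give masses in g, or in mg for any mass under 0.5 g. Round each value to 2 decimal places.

sodium citrate dihydrate 9.94 g; xylose 58.98 g; nicotinic acid 9.59 mg; sodium thiosulfate 10.47 g; lactose 5.22 g; copper sulfate pentahydrate 2.21 mg

Scale factor relative to 1 L: 2.322.
sodium citrate dihydrate: 4.28 g/L × 2.322 L = 9.94 g
xylose: 25.4 g/L × 2.322 L = 58.98 g
nicotinic acid: 4.13 mg/L × 2.322 L = 9.59 mg
sodium thiosulfate: 4.51 g/L × 2.322 L = 10.47 g
lactose: 2.25 g/L × 2.322 L = 5.22 g
copper sulfate pentahydrate: 0.951 mg/L × 2.322 L = 2.21 mg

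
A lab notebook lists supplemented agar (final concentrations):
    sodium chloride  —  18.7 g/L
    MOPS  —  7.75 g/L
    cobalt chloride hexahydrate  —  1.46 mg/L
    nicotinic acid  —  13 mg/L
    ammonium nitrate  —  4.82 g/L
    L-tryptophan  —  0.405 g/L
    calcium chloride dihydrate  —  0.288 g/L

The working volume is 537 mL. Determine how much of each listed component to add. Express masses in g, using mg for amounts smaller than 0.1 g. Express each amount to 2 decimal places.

sodium chloride 10.04 g; MOPS 4.16 g; cobalt chloride hexahydrate 0.78 mg; nicotinic acid 6.98 mg; ammonium nitrate 2.59 g; L-tryptophan 0.22 g; calcium chloride dihydrate 0.15 g

Scale factor relative to 1 L: 0.537.
sodium chloride: 18.7 g/L × 0.537 L = 10.04 g
MOPS: 7.75 g/L × 0.537 L = 4.16 g
cobalt chloride hexahydrate: 1.46 mg/L × 0.537 L = 0.78 mg
nicotinic acid: 13 mg/L × 0.537 L = 6.98 mg
ammonium nitrate: 4.82 g/L × 0.537 L = 2.59 g
L-tryptophan: 0.405 g/L × 0.537 L = 0.22 g
calcium chloride dihydrate: 0.288 g/L × 0.537 L = 0.15 g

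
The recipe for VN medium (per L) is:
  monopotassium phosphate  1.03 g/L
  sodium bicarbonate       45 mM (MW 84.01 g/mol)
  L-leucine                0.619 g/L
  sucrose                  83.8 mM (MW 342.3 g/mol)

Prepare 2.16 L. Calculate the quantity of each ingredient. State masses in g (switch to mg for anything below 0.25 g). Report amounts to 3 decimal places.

Working volume: 2.16 L.
monopotassium phosphate: 1.03 g/L × 2.16 L = 2.225 g
sodium bicarbonate: 45 mmol/L × 84.01 g/mol × 2.16 L ÷ 1000 = 8.166 g
L-leucine: 0.619 g/L × 2.16 L = 1.337 g
sucrose: 83.8 mmol/L × 342.3 g/mol × 2.16 L ÷ 1000 = 61.959 g

monopotassium phosphate 2.225 g; sodium bicarbonate 8.166 g; L-leucine 1.337 g; sucrose 61.959 g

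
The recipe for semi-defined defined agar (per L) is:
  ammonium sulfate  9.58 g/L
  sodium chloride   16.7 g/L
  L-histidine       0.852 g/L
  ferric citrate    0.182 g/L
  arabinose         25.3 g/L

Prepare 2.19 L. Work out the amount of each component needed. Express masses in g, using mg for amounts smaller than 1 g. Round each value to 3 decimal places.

Working volume: 2.19 L.
ammonium sulfate: 9.58 g/L × 2.19 L = 20.980 g
sodium chloride: 16.7 g/L × 2.19 L = 36.573 g
L-histidine: 0.852 g/L × 2.19 L = 1.866 g
ferric citrate: 0.182 g/L × 2.19 L = 0.39858 g = 398.580 mg
arabinose: 25.3 g/L × 2.19 L = 55.407 g

ammonium sulfate 20.980 g; sodium chloride 36.573 g; L-histidine 1.866 g; ferric citrate 398.580 mg; arabinose 55.407 g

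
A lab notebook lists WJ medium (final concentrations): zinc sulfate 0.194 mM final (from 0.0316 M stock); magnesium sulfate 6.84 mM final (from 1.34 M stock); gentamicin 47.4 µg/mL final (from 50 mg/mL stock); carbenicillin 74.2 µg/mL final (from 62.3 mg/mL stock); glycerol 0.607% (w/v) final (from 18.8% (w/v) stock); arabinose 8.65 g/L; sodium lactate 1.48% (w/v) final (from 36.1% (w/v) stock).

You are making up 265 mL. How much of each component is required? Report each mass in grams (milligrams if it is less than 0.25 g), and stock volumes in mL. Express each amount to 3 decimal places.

zinc sulfate 1.627 mL; magnesium sulfate 1.353 mL; gentamicin 0.251 mL; carbenicillin 0.316 mL; glycerol 8.556 mL; arabinose 2.292 g; sodium lactate 10.864 mL

Scale factor relative to 1 L: 0.265.
zinc sulfate: V = C2·V2/C1 = 0.194 mM × 265 mL ÷ 31.6 mM = 1.627 mL
magnesium sulfate: V = C2·V2/C1 = 6.84 mM × 265 mL ÷ 1340 mM = 1.353 mL
gentamicin: C1V1 = C2V2 → 47.4 µg/mL × 265 mL ÷ 50000 µg/mL = 0.251 mL
carbenicillin: V = C2·V2/C1 = 74.2 µg/mL × 265 mL ÷ 62300 µg/mL = 0.316 mL
glycerol: dilute stock: 0.607% ÷ 18.8% × 265 mL = 8.556 mL
arabinose: 8.65 g/L × 0.265 L = 2.292 g
sodium lactate: V = C2·V2/C1 = 1.48% ÷ 36.1% × 265 mL = 10.864 mL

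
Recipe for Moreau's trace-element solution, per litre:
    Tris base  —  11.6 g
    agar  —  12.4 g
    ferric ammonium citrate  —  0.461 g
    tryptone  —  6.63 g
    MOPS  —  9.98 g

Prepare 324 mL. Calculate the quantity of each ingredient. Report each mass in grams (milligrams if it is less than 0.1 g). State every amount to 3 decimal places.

Scale factor = 324 mL / 1000 mL = 0.324.
Tris base: 11.6 g × (324 mL / 1000 mL) = 3.758 g
agar: 12.4 g × (324 mL / 1000 mL) = 4.018 g
ferric ammonium citrate: 0.461 g × (324 mL / 1000 mL) = 0.149 g
tryptone: 6.63 g × (324 mL / 1000 mL) = 2.148 g
MOPS: 9.98 g × (324 mL / 1000 mL) = 3.234 g

Tris base 3.758 g; agar 4.018 g; ferric ammonium citrate 0.149 g; tryptone 2.148 g; MOPS 3.234 g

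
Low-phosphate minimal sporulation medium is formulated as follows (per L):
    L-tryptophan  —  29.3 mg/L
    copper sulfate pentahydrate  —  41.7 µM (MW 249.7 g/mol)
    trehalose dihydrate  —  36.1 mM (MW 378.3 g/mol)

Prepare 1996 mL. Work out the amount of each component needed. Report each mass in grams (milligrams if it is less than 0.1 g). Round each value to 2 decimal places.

Target volume = 1996 mL = 1.996 L.
L-tryptophan: 29.3 mg/L × 1.996 L = 58.48 mg
copper sulfate pentahydrate: 41.7 µmol/L × 249.7 g/mol × 1.996 L ÷ 1000 = 20.78 mg
trehalose dihydrate: 36.1 mmol/L × 378.3 g/mol × 1.996 L ÷ 1000 = 27.26 g

L-tryptophan 58.48 mg; copper sulfate pentahydrate 20.78 mg; trehalose dihydrate 27.26 g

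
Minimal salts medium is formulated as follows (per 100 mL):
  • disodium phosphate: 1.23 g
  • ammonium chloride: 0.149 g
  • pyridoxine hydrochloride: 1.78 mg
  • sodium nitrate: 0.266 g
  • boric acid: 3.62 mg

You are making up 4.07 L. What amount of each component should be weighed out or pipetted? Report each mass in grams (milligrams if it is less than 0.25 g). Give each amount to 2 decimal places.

Ratio of target to recipe volume: 4070 / 100 = 40.7.
disodium phosphate: 1.23 g × (4070 mL / 100 mL) = 50.06 g
ammonium chloride: 0.149 g × (4070 mL / 100 mL) = 6.06 g
pyridoxine hydrochloride: 1.78 mg × (4070 mL / 100 mL) = 72.45 mg
sodium nitrate: 0.266 g × (4070 mL / 100 mL) = 10.83 g
boric acid: 3.62 mg × (4070 mL / 100 mL) = 147.33 mg

disodium phosphate 50.06 g; ammonium chloride 6.06 g; pyridoxine hydrochloride 72.45 mg; sodium nitrate 10.83 g; boric acid 147.33 mg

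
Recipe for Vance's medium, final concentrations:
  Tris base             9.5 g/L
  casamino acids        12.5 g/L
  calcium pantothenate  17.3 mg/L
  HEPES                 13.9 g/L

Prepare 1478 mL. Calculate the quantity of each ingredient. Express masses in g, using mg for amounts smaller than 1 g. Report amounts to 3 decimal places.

Tris base 14.041 g; casamino acids 18.475 g; calcium pantothenate 25.569 mg; HEPES 20.544 g

Working volume: 1478 mL = 1.478 L.
Tris base: 9.5 g/L × 1.478 L = 14.041 g
casamino acids: 12.5 g/L × 1.478 L = 18.475 g
calcium pantothenate: 17.3 mg/L × 1.478 L = 25.569 mg
HEPES: 13.9 g/L × 1.478 L = 20.544 g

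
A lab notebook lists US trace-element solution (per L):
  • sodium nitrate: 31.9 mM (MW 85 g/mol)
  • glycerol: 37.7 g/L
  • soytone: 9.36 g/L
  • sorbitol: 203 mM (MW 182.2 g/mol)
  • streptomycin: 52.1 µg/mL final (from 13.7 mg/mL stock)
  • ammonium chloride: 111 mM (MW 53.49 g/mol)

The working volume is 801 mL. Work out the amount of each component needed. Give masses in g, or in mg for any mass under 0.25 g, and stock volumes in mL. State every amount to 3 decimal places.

sodium nitrate 2.172 g; glycerol 30.198 g; soytone 7.497 g; sorbitol 29.626 g; streptomycin 3.046 mL; ammonium chloride 4.756 g

Working volume: 801 mL = 0.801 L.
sodium nitrate: 31.9 mmol/L × 85 g/mol × 0.801 L ÷ 1000 = 2.172 g
glycerol: 37.7 g/L × 0.801 L = 30.198 g
soytone: 9.36 g/L × 0.801 L = 7.497 g
sorbitol: 203 mmol/L × 182.2 g/mol × 0.801 L ÷ 1000 = 29.626 g
streptomycin: C1V1 = C2V2 → 52.1 µg/mL × 801 mL ÷ 13700 µg/mL = 3.046 mL
ammonium chloride: 111 mmol/L × 53.49 g/mol × 0.801 L ÷ 1000 = 4.756 g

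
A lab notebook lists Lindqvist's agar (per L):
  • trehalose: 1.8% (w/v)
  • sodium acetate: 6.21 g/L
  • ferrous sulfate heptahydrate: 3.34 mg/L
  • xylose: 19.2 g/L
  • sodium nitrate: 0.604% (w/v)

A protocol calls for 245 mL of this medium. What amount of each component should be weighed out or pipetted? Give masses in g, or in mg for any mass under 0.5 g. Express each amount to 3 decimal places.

trehalose 4.410 g; sodium acetate 1.521 g; ferrous sulfate heptahydrate 0.818 mg; xylose 4.704 g; sodium nitrate 1.480 g

Scale factor relative to 1 L: 0.245.
trehalose: 1.8% w/v = 18 g/L → 18 × 0.245 L = 4.410 g
sodium acetate: 6.21 g/L × 0.245 L = 1.521 g
ferrous sulfate heptahydrate: 3.34 mg/L × 0.245 L = 0.818 mg
xylose: 19.2 g/L × 0.245 L = 4.704 g
sodium nitrate: 0.604 g per 100 mL × 245 mL ÷ 100 = 1.480 g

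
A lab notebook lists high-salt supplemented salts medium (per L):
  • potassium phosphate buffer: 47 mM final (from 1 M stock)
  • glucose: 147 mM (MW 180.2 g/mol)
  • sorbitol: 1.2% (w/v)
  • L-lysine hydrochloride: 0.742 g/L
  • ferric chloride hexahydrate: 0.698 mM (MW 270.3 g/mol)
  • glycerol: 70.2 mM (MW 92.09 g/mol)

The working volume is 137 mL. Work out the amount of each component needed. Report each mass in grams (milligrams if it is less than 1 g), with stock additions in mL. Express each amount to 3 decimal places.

potassium phosphate buffer 6.439 mL; glucose 3.629 g; sorbitol 1.644 g; L-lysine hydrochloride 101.654 mg; ferric chloride hexahydrate 25.848 mg; glycerol 885.666 mg

Scale factor relative to 1 L: 0.137.
potassium phosphate buffer: V = C2·V2/C1 = 47 mM × 137 mL ÷ 1000 mM = 6.439 mL
glucose: 147 mmol/L × 180.2 g/mol × 0.137 L ÷ 1000 = 3.629 g
sorbitol: 1.2% w/v = 12 g/L → 12 × 0.137 L = 1.644 g
L-lysine hydrochloride: 0.742 g/L × 0.137 L = 0.101654 g = 101.654 mg
ferric chloride hexahydrate: 0.698 mmol/L × 270.3 mg/mmol × 0.137 L = 25.848 mg
glycerol: 70.2 mmol/L × 92.09 mg/mmol × 0.137 L = 885.666 mg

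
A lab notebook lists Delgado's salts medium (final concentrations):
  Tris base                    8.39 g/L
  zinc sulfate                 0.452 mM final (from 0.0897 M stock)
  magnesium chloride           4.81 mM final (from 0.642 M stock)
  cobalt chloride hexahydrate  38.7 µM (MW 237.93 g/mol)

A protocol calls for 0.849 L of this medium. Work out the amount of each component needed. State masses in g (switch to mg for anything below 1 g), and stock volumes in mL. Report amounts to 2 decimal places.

Scale factor relative to 1 L: 0.849.
Tris base: 8.39 g/L × 0.849 L = 7.12 g
zinc sulfate: dilute stock: 0.452 mM × 849 mL ÷ 89.7 mM = 4.28 mL
magnesium chloride: C1V1 = C2V2 → 4.81 mM × 849 mL ÷ 642 mM = 6.36 mL
cobalt chloride hexahydrate: 38.7 µmol/L × 237.93 g/mol × 0.849 L ÷ 1000 = 7.82 mg

Tris base 7.12 g; zinc sulfate 4.28 mL; magnesium chloride 6.36 mL; cobalt chloride hexahydrate 7.82 mg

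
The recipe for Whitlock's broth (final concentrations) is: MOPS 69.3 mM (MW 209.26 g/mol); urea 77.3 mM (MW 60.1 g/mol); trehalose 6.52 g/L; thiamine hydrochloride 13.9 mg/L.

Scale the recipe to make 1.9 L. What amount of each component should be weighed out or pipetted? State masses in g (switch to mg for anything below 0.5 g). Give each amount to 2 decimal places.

MOPS 27.55 g; urea 8.83 g; trehalose 12.39 g; thiamine hydrochloride 26.41 mg

Scale factor relative to 1 L: 1.9.
MOPS: 69.3 mmol/L × 209.26 g/mol × 1.9 L ÷ 1000 = 27.55 g
urea: 77.3 mmol/L × 60.1 g/mol × 1.9 L ÷ 1000 = 8.83 g
trehalose: 6.52 g/L × 1.9 L = 12.39 g
thiamine hydrochloride: 13.9 mg/L × 1.9 L = 26.41 mg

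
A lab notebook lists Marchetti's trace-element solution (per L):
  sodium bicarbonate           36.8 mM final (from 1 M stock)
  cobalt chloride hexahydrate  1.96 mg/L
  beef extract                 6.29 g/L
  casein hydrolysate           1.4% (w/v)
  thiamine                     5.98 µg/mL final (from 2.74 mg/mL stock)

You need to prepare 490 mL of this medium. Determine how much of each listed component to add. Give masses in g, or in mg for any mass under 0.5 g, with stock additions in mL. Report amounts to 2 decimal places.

Target volume = 490 mL = 0.49 L.
sodium bicarbonate: C1V1 = C2V2 → 36.8 mM × 490 mL ÷ 1000 mM = 18.03 mL
cobalt chloride hexahydrate: 1.96 mg/L × 0.49 L = 0.96 mg
beef extract: 6.29 g/L × 0.49 L = 3.08 g
casein hydrolysate: 1.4% w/v = 14 g/L → 14 × 0.49 L = 6.86 g
thiamine: C1V1 = C2V2 → 5.98 µg/mL × 490 mL ÷ 2740 µg/mL = 1.07 mL

sodium bicarbonate 18.03 mL; cobalt chloride hexahydrate 0.96 mg; beef extract 3.08 g; casein hydrolysate 6.86 g; thiamine 1.07 mL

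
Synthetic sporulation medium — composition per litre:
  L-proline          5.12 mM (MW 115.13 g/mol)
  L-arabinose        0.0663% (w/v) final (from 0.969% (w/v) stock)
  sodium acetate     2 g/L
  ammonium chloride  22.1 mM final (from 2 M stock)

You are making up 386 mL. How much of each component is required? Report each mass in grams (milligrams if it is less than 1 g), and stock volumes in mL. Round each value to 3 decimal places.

L-proline 227.534 mg; L-arabinose 26.411 mL; sodium acetate 772.000 mg; ammonium chloride 4.265 mL

Working volume: 386 mL = 0.386 L.
L-proline: 5.12 mmol/L × 115.13 mg/mmol × 0.386 L = 227.534 mg
L-arabinose: C1V1 = C2V2 → 0.0663% ÷ 0.969% × 386 mL = 26.411 mL
sodium acetate: 2 g/L × 0.386 L = 0.772 g = 772.000 mg
ammonium chloride: V = C2·V2/C1 = 22.1 mM × 386 mL ÷ 2000 mM = 4.265 mL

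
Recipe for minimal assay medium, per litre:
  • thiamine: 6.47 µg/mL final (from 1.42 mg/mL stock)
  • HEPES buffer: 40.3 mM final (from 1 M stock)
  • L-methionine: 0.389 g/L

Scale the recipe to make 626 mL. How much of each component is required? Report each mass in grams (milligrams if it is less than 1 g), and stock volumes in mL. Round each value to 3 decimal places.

Target volume = 626 mL = 0.626 L.
thiamine: C1V1 = C2V2 → 6.47 µg/mL × 626 mL ÷ 1420 µg/mL = 2.852 mL
HEPES buffer: C1V1 = C2V2 → 40.3 mM × 626 mL ÷ 1000 mM = 25.228 mL
L-methionine: 0.389 g/L × 0.626 L = 0.243514 g = 243.514 mg

thiamine 2.852 mL; HEPES buffer 25.228 mL; L-methionine 243.514 mg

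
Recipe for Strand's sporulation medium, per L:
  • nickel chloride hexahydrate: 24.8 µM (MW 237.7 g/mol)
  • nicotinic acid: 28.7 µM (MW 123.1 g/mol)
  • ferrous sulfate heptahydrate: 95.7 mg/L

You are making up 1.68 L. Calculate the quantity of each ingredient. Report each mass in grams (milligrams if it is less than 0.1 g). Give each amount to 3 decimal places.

nickel chloride hexahydrate 9.904 mg; nicotinic acid 5.935 mg; ferrous sulfate heptahydrate 0.161 g

Working volume: 1.68 L.
nickel chloride hexahydrate: 24.8 µmol/L × 237.7 g/mol × 1.68 L ÷ 1000 = 9.904 mg
nicotinic acid: 28.7 µmol/L × 123.1 g/mol × 1.68 L ÷ 1000 = 5.935 mg
ferrous sulfate heptahydrate: 95.7 mg/L × 1.68 L = 160.776 mg = 0.161 g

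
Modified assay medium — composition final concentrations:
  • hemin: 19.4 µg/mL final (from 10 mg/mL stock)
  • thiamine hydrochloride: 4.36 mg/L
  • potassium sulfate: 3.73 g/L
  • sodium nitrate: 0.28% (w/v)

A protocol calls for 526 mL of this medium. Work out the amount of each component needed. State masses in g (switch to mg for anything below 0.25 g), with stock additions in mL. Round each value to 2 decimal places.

Scale factor relative to 1 L: 0.526.
hemin: C1V1 = C2V2 → 19.4 µg/mL × 526 mL ÷ 10000 µg/mL = 1.02 mL
thiamine hydrochloride: 4.36 mg/L × 0.526 L = 2.29 mg
potassium sulfate: 3.73 g/L × 0.526 L = 1.96 g
sodium nitrate: 0.28 g per 100 mL × 526 mL ÷ 100 = 1.47 g

hemin 1.02 mL; thiamine hydrochloride 2.29 mg; potassium sulfate 1.96 g; sodium nitrate 1.47 g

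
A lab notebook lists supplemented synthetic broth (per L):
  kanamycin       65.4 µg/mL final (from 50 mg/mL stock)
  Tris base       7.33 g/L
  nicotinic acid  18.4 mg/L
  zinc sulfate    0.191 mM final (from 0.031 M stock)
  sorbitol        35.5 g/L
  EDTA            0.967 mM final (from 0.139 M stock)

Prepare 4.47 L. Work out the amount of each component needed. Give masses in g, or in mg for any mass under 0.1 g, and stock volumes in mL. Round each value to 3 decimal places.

Working volume: 4.47 L.
kanamycin: dilute stock: 65.4 µg/mL × 4470 mL ÷ 50000 µg/mL = 5.847 mL
Tris base: 7.33 g/L × 4.47 L = 32.765 g
nicotinic acid: 18.4 mg/L × 4.47 L = 82.248 mg
zinc sulfate: V = C2·V2/C1 = 0.191 mM × 4470 mL ÷ 31 mM = 27.541 mL
sorbitol: 35.5 g/L × 4.47 L = 158.685 g
EDTA: V = C2·V2/C1 = 0.967 mM × 4470 mL ÷ 139 mM = 31.097 mL

kanamycin 5.847 mL; Tris base 32.765 g; nicotinic acid 82.248 mg; zinc sulfate 27.541 mL; sorbitol 158.685 g; EDTA 31.097 mL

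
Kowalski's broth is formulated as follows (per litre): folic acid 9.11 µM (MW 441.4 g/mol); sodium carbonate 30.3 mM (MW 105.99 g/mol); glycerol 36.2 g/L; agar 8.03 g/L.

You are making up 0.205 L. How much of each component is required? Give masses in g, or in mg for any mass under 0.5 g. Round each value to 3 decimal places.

folic acid 0.824 mg; sodium carbonate 0.658 g; glycerol 7.421 g; agar 1.646 g

Scale factor relative to 1 L: 0.205.
folic acid: 9.11 µmol/L × 441.4 g/mol × 0.205 L ÷ 1000 = 0.824 mg
sodium carbonate: 30.3 mmol/L × 105.99 g/mol × 0.205 L ÷ 1000 = 0.658 g
glycerol: 36.2 g/L × 0.205 L = 7.421 g
agar: 8.03 g/L × 0.205 L = 1.646 g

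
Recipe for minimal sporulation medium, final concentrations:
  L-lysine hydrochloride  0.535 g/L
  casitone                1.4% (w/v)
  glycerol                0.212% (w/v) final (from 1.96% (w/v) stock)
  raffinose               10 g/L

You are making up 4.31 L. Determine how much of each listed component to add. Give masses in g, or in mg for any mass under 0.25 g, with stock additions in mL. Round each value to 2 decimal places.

Scale factor relative to 1 L: 4.31.
L-lysine hydrochloride: 0.535 g/L × 4.31 L = 2.31 g
casitone: 1.4 g per 100 mL × 4310 mL ÷ 100 = 60.34 g
glycerol: C1V1 = C2V2 → 0.212% ÷ 1.96% × 4310 mL = 466.18 mL
raffinose: 10 g/L × 4.31 L = 43.10 g

L-lysine hydrochloride 2.31 g; casitone 60.34 g; glycerol 466.18 mL; raffinose 43.10 g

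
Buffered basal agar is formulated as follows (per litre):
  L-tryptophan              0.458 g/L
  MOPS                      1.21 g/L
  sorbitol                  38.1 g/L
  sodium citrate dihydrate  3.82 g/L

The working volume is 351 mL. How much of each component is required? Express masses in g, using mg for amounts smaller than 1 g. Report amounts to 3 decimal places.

L-tryptophan 160.758 mg; MOPS 424.710 mg; sorbitol 13.373 g; sodium citrate dihydrate 1.341 g

Target volume = 351 mL = 0.351 L.
L-tryptophan: 0.458 g/L × 0.351 L = 0.160758 g = 160.758 mg
MOPS: 1.21 g/L × 0.351 L = 0.42471 g = 424.710 mg
sorbitol: 38.1 g/L × 0.351 L = 13.373 g
sodium citrate dihydrate: 3.82 g/L × 0.351 L = 1.341 g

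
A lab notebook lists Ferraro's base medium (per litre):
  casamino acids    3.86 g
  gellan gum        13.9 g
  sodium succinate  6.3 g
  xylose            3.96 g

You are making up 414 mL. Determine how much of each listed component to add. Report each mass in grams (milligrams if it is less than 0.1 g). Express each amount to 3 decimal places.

Ratio of target to recipe volume: 414 / 1000 = 0.414.
casamino acids: 3.86 g × (414 mL / 1000 mL) = 1.598 g
gellan gum: 13.9 g × (414 mL / 1000 mL) = 5.755 g
sodium succinate: 6.3 g × (414 mL / 1000 mL) = 2.608 g
xylose: 3.96 g × (414 mL / 1000 mL) = 1.639 g

casamino acids 1.598 g; gellan gum 5.755 g; sodium succinate 2.608 g; xylose 1.639 g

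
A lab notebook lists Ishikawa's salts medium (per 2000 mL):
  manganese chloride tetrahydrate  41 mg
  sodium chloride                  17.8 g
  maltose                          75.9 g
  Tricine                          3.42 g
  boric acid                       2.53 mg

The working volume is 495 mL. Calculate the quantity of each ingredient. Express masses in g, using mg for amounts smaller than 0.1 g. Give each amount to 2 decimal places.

Scale factor = 495 mL / 2000 mL = 0.2475.
manganese chloride tetrahydrate: 41 mg × (495 mL / 2000 mL) = 10.15 mg
sodium chloride: 17.8 g × (495 mL / 2000 mL) = 4.41 g
maltose: 75.9 g × (495 mL / 2000 mL) = 18.79 g
Tricine: 3.42 g × (495 mL / 2000 mL) = 0.85 g
boric acid: 2.53 mg × (495 mL / 2000 mL) = 0.63 mg

manganese chloride tetrahydrate 10.15 mg; sodium chloride 4.41 g; maltose 18.79 g; Tricine 0.85 g; boric acid 0.63 mg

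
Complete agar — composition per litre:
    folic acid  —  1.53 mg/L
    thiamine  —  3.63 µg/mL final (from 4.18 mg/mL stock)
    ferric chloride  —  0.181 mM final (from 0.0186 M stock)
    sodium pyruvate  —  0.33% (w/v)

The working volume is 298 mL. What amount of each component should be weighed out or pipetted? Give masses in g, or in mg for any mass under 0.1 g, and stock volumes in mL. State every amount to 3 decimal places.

Working volume: 298 mL = 0.298 L.
folic acid: 1.53 mg/L × 0.298 L = 0.456 mg
thiamine: C1V1 = C2V2 → 3.63 µg/mL × 298 mL ÷ 4180 µg/mL = 0.259 mL
ferric chloride: C1V1 = C2V2 → 0.181 mM × 298 mL ÷ 18.6 mM = 2.900 mL
sodium pyruvate: 0.33 g per 100 mL × 298 mL ÷ 100 = 0.983 g

folic acid 0.456 mg; thiamine 0.259 mL; ferric chloride 2.900 mL; sodium pyruvate 0.983 g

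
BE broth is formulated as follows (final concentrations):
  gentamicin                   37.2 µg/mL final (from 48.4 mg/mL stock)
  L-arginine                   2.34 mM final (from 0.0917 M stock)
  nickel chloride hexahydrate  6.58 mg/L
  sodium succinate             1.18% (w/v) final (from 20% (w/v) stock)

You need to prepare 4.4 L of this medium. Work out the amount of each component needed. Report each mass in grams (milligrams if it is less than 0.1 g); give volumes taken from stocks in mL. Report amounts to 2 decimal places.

gentamicin 3.38 mL; L-arginine 112.28 mL; nickel chloride hexahydrate 28.95 mg; sodium succinate 259.60 mL

Scale factor relative to 1 L: 4.4.
gentamicin: dilute stock: 37.2 µg/mL × 4400 mL ÷ 48400 µg/mL = 3.38 mL
L-arginine: V = C2·V2/C1 = 2.34 mM × 4400 mL ÷ 91.7 mM = 112.28 mL
nickel chloride hexahydrate: 6.58 mg/L × 4.4 L = 28.95 mg
sodium succinate: C1V1 = C2V2 → 1.18% ÷ 20% × 4400 mL = 259.60 mL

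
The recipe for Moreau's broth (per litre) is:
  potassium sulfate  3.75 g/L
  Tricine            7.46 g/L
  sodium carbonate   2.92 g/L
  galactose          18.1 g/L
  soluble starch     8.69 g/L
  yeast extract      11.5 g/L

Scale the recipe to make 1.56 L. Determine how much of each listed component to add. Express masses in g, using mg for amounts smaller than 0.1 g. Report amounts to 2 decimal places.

Working volume: 1.56 L.
potassium sulfate: 3.75 g/L × 1.56 L = 5.85 g
Tricine: 7.46 g/L × 1.56 L = 11.64 g
sodium carbonate: 2.92 g/L × 1.56 L = 4.56 g
galactose: 18.1 g/L × 1.56 L = 28.24 g
soluble starch: 8.69 g/L × 1.56 L = 13.56 g
yeast extract: 11.5 g/L × 1.56 L = 17.94 g

potassium sulfate 5.85 g; Tricine 11.64 g; sodium carbonate 4.56 g; galactose 28.24 g; soluble starch 13.56 g; yeast extract 17.94 g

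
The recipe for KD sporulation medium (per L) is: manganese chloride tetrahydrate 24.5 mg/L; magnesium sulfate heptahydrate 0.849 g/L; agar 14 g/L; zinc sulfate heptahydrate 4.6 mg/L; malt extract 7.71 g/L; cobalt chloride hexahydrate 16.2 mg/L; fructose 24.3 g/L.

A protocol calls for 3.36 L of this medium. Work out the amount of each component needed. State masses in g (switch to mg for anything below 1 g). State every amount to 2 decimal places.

Working volume: 3.36 L.
manganese chloride tetrahydrate: 24.5 mg/L × 3.36 L = 82.32 mg
magnesium sulfate heptahydrate: 0.849 g/L × 3.36 L = 2.85 g
agar: 14 g/L × 3.36 L = 47.04 g
zinc sulfate heptahydrate: 4.6 mg/L × 3.36 L = 15.46 mg
malt extract: 7.71 g/L × 3.36 L = 25.91 g
cobalt chloride hexahydrate: 16.2 mg/L × 3.36 L = 54.43 mg
fructose: 24.3 g/L × 3.36 L = 81.65 g

manganese chloride tetrahydrate 82.32 mg; magnesium sulfate heptahydrate 2.85 g; agar 47.04 g; zinc sulfate heptahydrate 15.46 mg; malt extract 25.91 g; cobalt chloride hexahydrate 54.43 mg; fructose 81.65 g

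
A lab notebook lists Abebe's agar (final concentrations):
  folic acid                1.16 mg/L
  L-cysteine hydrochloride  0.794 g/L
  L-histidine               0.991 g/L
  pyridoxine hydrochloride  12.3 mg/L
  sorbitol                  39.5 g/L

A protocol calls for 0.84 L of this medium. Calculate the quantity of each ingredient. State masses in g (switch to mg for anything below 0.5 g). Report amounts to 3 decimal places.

Working volume: 0.84 L.
folic acid: 1.16 mg/L × 0.84 L = 0.974 mg
L-cysteine hydrochloride: 0.794 g/L × 0.84 L = 0.667 g
L-histidine: 0.991 g/L × 0.84 L = 0.832 g
pyridoxine hydrochloride: 12.3 mg/L × 0.84 L = 10.332 mg
sorbitol: 39.5 g/L × 0.84 L = 33.180 g

folic acid 0.974 mg; L-cysteine hydrochloride 0.667 g; L-histidine 0.832 g; pyridoxine hydrochloride 10.332 mg; sorbitol 33.180 g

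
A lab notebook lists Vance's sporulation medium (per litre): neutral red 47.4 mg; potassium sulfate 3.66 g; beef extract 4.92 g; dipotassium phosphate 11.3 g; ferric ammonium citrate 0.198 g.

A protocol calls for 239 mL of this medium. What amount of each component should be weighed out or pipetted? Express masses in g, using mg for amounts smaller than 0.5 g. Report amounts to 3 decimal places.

neutral red 11.329 mg; potassium sulfate 0.875 g; beef extract 1.176 g; dipotassium phosphate 2.701 g; ferric ammonium citrate 47.322 mg

Ratio of target to recipe volume: 239 / 1000 = 0.239.
neutral red: 47.4 mg × (239 mL / 1000 mL) = 11.329 mg
potassium sulfate: 3.66 g × (239 mL / 1000 mL) = 0.875 g
beef extract: 4.92 g × (239 mL / 1000 mL) = 1.176 g
dipotassium phosphate: 11.3 g × (239 mL / 1000 mL) = 2.701 g
ferric ammonium citrate: 0.198 g × (239 mL / 1000 mL) = 0.047322 g = 47.322 mg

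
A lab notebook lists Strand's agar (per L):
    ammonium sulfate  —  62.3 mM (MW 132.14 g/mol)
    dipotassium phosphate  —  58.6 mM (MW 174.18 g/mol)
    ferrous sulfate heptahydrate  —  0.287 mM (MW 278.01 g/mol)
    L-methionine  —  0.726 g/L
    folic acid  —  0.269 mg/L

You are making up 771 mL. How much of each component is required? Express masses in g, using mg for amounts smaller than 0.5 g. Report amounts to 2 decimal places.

ammonium sulfate 6.35 g; dipotassium phosphate 7.87 g; ferrous sulfate heptahydrate 61.52 mg; L-methionine 0.56 g; folic acid 0.21 mg

Target volume = 771 mL = 0.771 L.
ammonium sulfate: 62.3 mmol/L × 132.14 g/mol × 0.771 L ÷ 1000 = 6.35 g
dipotassium phosphate: 58.6 mmol/L × 174.18 g/mol × 0.771 L ÷ 1000 = 7.87 g
ferrous sulfate heptahydrate: 0.287 mmol/L × 278.01 mg/mmol × 0.771 L = 61.52 mg
L-methionine: 0.726 g/L × 0.771 L = 0.56 g
folic acid: 0.269 mg/L × 0.771 L = 0.21 mg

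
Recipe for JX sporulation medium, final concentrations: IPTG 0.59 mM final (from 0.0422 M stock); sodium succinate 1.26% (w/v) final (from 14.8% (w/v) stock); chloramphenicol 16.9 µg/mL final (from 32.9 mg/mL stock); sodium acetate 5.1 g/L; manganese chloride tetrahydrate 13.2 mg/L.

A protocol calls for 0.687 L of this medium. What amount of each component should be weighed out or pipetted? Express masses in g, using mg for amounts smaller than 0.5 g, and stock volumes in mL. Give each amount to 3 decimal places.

IPTG 9.605 mL; sodium succinate 58.488 mL; chloramphenicol 0.353 mL; sodium acetate 3.504 g; manganese chloride tetrahydrate 9.068 mg

Working volume: 0.687 L.
IPTG: dilute stock: 0.59 mM × 687 mL ÷ 42.2 mM = 9.605 mL
sodium succinate: V = C2·V2/C1 = 1.26% ÷ 14.8% × 687 mL = 58.488 mL
chloramphenicol: V = C2·V2/C1 = 16.9 µg/mL × 687 mL ÷ 32900 µg/mL = 0.353 mL
sodium acetate: 5.1 g/L × 0.687 L = 3.504 g
manganese chloride tetrahydrate: 13.2 mg/L × 0.687 L = 9.068 mg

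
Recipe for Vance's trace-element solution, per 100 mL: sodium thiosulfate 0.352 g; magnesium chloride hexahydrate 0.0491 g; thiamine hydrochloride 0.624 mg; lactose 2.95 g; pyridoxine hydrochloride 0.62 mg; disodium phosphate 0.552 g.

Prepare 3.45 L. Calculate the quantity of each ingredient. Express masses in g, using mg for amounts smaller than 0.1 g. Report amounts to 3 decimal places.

sodium thiosulfate 12.144 g; magnesium chloride hexahydrate 1.694 g; thiamine hydrochloride 21.528 mg; lactose 101.775 g; pyridoxine hydrochloride 21.390 mg; disodium phosphate 19.044 g

Ratio of target to recipe volume: 3450 / 100 = 34.5.
sodium thiosulfate: 0.352 g × (3450 mL / 100 mL) = 12.144 g
magnesium chloride hexahydrate: 0.0491 g × (3450 mL / 100 mL) = 1.694 g
thiamine hydrochloride: 0.624 mg × (3450 mL / 100 mL) = 21.528 mg
lactose: 2.95 g × (3450 mL / 100 mL) = 101.775 g
pyridoxine hydrochloride: 0.62 mg × (3450 mL / 100 mL) = 21.390 mg
disodium phosphate: 0.552 g × (3450 mL / 100 mL) = 19.044 g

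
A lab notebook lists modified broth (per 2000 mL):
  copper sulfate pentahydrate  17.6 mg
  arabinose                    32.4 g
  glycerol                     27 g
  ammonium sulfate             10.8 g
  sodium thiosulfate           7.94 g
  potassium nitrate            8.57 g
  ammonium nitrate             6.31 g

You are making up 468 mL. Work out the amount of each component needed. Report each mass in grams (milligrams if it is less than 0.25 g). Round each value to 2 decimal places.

copper sulfate pentahydrate 4.12 mg; arabinose 7.58 g; glycerol 6.32 g; ammonium sulfate 2.53 g; sodium thiosulfate 1.86 g; potassium nitrate 2.01 g; ammonium nitrate 1.48 g

Scale factor = 468 mL / 2000 mL = 0.234.
copper sulfate pentahydrate: 17.6 mg × (468 mL / 2000 mL) = 4.12 mg
arabinose: 32.4 g × (468 mL / 2000 mL) = 7.58 g
glycerol: 27 g × (468 mL / 2000 mL) = 6.32 g
ammonium sulfate: 10.8 g × (468 mL / 2000 mL) = 2.53 g
sodium thiosulfate: 7.94 g × (468 mL / 2000 mL) = 1.86 g
potassium nitrate: 8.57 g × (468 mL / 2000 mL) = 2.01 g
ammonium nitrate: 6.31 g × (468 mL / 2000 mL) = 1.48 g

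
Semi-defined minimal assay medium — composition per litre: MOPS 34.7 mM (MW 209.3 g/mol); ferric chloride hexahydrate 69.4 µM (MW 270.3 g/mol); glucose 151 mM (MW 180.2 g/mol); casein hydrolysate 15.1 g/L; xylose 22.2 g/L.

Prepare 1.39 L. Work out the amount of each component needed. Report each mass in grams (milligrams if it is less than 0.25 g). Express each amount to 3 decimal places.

Scale factor relative to 1 L: 1.39.
MOPS: 34.7 mmol/L × 209.3 g/mol × 1.39 L ÷ 1000 = 10.095 g
ferric chloride hexahydrate: 69.4 µmol/L × 270.3 g/mol × 1.39 L ÷ 1000 = 26.075 mg
glucose: 151 mmol/L × 180.2 g/mol × 1.39 L ÷ 1000 = 37.822 g
casein hydrolysate: 15.1 g/L × 1.39 L = 20.989 g
xylose: 22.2 g/L × 1.39 L = 30.858 g

MOPS 10.095 g; ferric chloride hexahydrate 26.075 mg; glucose 37.822 g; casein hydrolysate 20.989 g; xylose 30.858 g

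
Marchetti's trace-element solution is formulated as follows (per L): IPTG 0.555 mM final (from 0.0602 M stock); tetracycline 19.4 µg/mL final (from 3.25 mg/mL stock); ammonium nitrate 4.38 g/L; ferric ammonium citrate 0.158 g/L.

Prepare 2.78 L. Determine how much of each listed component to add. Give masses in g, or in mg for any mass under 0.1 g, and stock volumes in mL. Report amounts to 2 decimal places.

Working volume: 2.78 L.
IPTG: V = C2·V2/C1 = 0.555 mM × 2780 mL ÷ 60.2 mM = 25.63 mL
tetracycline: C1V1 = C2V2 → 19.4 µg/mL × 2780 mL ÷ 3250 µg/mL = 16.59 mL
ammonium nitrate: 4.38 g/L × 2.78 L = 12.18 g
ferric ammonium citrate: 0.158 g/L × 2.78 L = 0.44 g

IPTG 25.63 mL; tetracycline 16.59 mL; ammonium nitrate 12.18 g; ferric ammonium citrate 0.44 g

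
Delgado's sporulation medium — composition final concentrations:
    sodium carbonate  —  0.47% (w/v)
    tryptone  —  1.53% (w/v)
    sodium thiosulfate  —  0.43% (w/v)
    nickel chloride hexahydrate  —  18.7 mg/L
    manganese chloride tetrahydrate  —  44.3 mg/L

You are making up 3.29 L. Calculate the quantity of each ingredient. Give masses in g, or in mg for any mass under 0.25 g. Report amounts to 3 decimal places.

Working volume: 3.29 L.
sodium carbonate: 0.47 g per 100 mL × 3290 mL ÷ 100 = 15.463 g
tryptone: 1.53% w/v = 15.3 g/L → 15.3 × 3.29 L = 50.337 g
sodium thiosulfate: 0.43% w/v = 4.3 g/L → 4.3 × 3.29 L = 14.147 g
nickel chloride hexahydrate: 18.7 mg/L × 3.29 L = 61.523 mg
manganese chloride tetrahydrate: 44.3 mg/L × 3.29 L = 145.747 mg

sodium carbonate 15.463 g; tryptone 50.337 g; sodium thiosulfate 14.147 g; nickel chloride hexahydrate 61.523 mg; manganese chloride tetrahydrate 145.747 mg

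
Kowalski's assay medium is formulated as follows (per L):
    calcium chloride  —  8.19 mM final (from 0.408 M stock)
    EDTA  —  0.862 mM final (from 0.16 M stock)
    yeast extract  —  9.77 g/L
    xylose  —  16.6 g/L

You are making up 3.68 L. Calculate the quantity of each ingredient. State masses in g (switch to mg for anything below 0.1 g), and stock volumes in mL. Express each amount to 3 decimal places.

Working volume: 3.68 L.
calcium chloride: dilute stock: 8.19 mM × 3680 mL ÷ 408 mM = 73.871 mL
EDTA: V = C2·V2/C1 = 0.862 mM × 3680 mL ÷ 160 mM = 19.826 mL
yeast extract: 9.77 g/L × 3.68 L = 35.954 g
xylose: 16.6 g/L × 3.68 L = 61.088 g

calcium chloride 73.871 mL; EDTA 19.826 mL; yeast extract 35.954 g; xylose 61.088 g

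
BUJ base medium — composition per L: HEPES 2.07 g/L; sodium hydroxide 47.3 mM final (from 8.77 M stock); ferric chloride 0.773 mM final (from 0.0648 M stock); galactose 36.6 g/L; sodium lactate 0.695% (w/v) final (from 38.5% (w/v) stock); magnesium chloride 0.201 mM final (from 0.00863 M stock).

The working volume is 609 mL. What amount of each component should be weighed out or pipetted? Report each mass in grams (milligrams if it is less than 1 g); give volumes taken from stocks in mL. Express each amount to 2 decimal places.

Working volume: 609 mL = 0.609 L.
HEPES: 2.07 g/L × 0.609 L = 1.26 g
sodium hydroxide: dilute stock: 47.3 mM × 609 mL ÷ 8770 mM = 3.28 mL
ferric chloride: V = C2·V2/C1 = 0.773 mM × 609 mL ÷ 64.8 mM = 7.26 mL
galactose: 36.6 g/L × 0.609 L = 22.29 g
sodium lactate: dilute stock: 0.695% ÷ 38.5% × 609 mL = 10.99 mL
magnesium chloride: V = C2·V2/C1 = 0.201 mM × 609 mL ÷ 8.63 mM = 14.18 mL

HEPES 1.26 g; sodium hydroxide 3.28 mL; ferric chloride 7.26 mL; galactose 22.29 g; sodium lactate 10.99 mL; magnesium chloride 14.18 mL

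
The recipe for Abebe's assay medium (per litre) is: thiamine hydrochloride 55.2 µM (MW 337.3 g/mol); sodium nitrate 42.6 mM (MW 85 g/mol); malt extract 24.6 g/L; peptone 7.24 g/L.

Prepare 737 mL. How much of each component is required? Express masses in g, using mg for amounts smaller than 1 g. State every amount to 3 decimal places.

Target volume = 737 mL = 0.737 L.
thiamine hydrochloride: 55.2 µmol/L × 337.3 g/mol × 0.737 L ÷ 1000 = 13.722 mg
sodium nitrate: 42.6 mmol/L × 85 g/mol × 0.737 L ÷ 1000 = 2.669 g
malt extract: 24.6 g/L × 0.737 L = 18.130 g
peptone: 7.24 g/L × 0.737 L = 5.336 g

thiamine hydrochloride 13.722 mg; sodium nitrate 2.669 g; malt extract 18.130 g; peptone 5.336 g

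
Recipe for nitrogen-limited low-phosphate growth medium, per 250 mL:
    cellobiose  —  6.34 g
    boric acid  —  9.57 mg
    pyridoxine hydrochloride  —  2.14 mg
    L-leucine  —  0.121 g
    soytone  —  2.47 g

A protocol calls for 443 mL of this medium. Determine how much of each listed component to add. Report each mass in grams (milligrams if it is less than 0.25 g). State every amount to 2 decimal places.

cellobiose 11.23 g; boric acid 16.96 mg; pyridoxine hydrochloride 3.79 mg; L-leucine 214.41 mg; soytone 4.38 g

Ratio of target to recipe volume: 443 / 250 = 1.772.
cellobiose: 6.34 g × (443 mL / 250 mL) = 11.23 g
boric acid: 9.57 mg × (443 mL / 250 mL) = 16.96 mg
pyridoxine hydrochloride: 2.14 mg × (443 mL / 250 mL) = 3.79 mg
L-leucine: 0.121 g × (443 mL / 250 mL) = 0.214412 g = 214.41 mg
soytone: 2.47 g × (443 mL / 250 mL) = 4.38 g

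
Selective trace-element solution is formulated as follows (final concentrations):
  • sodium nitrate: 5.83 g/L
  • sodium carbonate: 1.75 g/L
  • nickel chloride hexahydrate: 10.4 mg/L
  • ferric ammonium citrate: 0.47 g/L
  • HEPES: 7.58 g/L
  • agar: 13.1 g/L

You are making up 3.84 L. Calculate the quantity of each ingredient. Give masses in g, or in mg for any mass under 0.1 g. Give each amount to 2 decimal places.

Working volume: 3.84 L.
sodium nitrate: 5.83 g/L × 3.84 L = 22.39 g
sodium carbonate: 1.75 g/L × 3.84 L = 6.72 g
nickel chloride hexahydrate: 10.4 mg/L × 3.84 L = 39.94 mg
ferric ammonium citrate: 0.47 g/L × 3.84 L = 1.80 g
HEPES: 7.58 g/L × 3.84 L = 29.11 g
agar: 13.1 g/L × 3.84 L = 50.30 g

sodium nitrate 22.39 g; sodium carbonate 6.72 g; nickel chloride hexahydrate 39.94 mg; ferric ammonium citrate 1.80 g; HEPES 29.11 g; agar 50.30 g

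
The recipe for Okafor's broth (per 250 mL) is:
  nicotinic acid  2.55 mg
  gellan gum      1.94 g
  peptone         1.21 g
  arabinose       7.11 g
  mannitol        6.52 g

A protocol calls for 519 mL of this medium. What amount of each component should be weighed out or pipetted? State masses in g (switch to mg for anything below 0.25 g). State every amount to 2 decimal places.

Ratio of target to recipe volume: 519 / 250 = 2.076.
nicotinic acid: 2.55 mg × (519 mL / 250 mL) = 5.29 mg
gellan gum: 1.94 g × (519 mL / 250 mL) = 4.03 g
peptone: 1.21 g × (519 mL / 250 mL) = 2.51 g
arabinose: 7.11 g × (519 mL / 250 mL) = 14.76 g
mannitol: 6.52 g × (519 mL / 250 mL) = 13.54 g

nicotinic acid 5.29 mg; gellan gum 4.03 g; peptone 2.51 g; arabinose 14.76 g; mannitol 13.54 g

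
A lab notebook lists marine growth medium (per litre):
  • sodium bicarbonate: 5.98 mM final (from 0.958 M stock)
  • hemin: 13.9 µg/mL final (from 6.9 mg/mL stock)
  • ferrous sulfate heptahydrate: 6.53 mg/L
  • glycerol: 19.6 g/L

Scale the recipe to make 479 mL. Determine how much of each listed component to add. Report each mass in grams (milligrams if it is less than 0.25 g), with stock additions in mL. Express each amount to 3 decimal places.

Working volume: 479 mL = 0.479 L.
sodium bicarbonate: dilute stock: 5.98 mM × 479 mL ÷ 958 mM = 2.990 mL
hemin: C1V1 = C2V2 → 13.9 µg/mL × 479 mL ÷ 6900 µg/mL = 0.965 mL
ferrous sulfate heptahydrate: 6.53 mg/L × 0.479 L = 3.128 mg
glycerol: 19.6 g/L × 0.479 L = 9.388 g

sodium bicarbonate 2.990 mL; hemin 0.965 mL; ferrous sulfate heptahydrate 3.128 mg; glycerol 9.388 g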